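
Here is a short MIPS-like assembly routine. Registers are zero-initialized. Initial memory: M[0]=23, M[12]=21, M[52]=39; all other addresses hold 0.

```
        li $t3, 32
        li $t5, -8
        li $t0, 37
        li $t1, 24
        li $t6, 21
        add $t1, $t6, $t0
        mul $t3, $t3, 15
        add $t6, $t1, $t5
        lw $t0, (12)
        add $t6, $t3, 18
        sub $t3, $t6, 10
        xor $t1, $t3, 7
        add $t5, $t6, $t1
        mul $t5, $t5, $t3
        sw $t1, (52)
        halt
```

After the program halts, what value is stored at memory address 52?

495

li $t3, 32 → $t3=32
li $t5, -8 → $t5=-8
li $t0, 37 → $t0=37
li $t1, 24 → $t1=24
li $t6, 21 → $t6=21
add $t1, $t6, $t0 → $t1=21+37=58
mul $t3, $t3, 15 → $t3=32*15=480
add $t6, $t1, $t5 → $t6=58+(-8)=50
lw $t0, (12) → $t0=M[12]=21
add $t6, $t3, 18 → $t6=480+18=498
sub $t3, $t6, 10 → $t3=498-10=488
xor $t1, $t3, 7 → $t1=488^7=495
add $t5, $t6, $t1 → $t5=498+495=993
mul $t5, $t5, $t3 → $t5=993*488=484584
sw $t1, (52) → M[52]=495
halt.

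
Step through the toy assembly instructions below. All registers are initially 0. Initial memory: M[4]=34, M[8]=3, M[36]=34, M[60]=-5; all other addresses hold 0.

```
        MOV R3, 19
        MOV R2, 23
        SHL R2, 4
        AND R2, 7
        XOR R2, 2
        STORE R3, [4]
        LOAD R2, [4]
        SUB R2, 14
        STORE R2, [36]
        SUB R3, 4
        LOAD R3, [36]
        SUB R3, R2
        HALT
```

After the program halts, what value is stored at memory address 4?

19

MOV R3, 19 → R3=19
MOV R2, 23 → R2=23
SHL R2, 4 → R2=23<<4=368
AND R2, 7 → R2=368&7=0
XOR R2, 2 → R2=0^2=2
STORE R3, [4] → M[4]=19
LOAD R2, [4] → R2=M[4]=19
SUB R2, 14 → R2=19-14=5
STORE R2, [36] → M[36]=5
SUB R3, 4 → R3=19-4=15
LOAD R3, [36] → R3=M[36]=5
SUB R3, R2 → R3=5-5=0
halt.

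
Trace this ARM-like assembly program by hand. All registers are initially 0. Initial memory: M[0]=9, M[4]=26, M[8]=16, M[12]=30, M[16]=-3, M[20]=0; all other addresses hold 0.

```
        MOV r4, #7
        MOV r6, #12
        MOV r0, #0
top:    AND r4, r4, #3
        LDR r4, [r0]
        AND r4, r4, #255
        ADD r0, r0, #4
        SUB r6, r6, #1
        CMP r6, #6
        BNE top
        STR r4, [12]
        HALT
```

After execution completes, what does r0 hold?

24

r4=7
r6=12
r0=0
r4=7&3=3
r4=M[0]=9
r4=9&255=9
r0=0+4=4
r6=12-1=11
CMP r6, #6  (cmp 11,6)
BNE top: taken
r4=9&3=1
r4=M[4]=26
r4=26&255=26
r0=4+4=8
r6=11-1=10
CMP r6, #6  (cmp 10,6)
BNE top: taken
r4=26&3=2
r4=M[8]=16
r4=16&255=16
r0=8+4=12
r6=10-1=9
CMP r6, #6  (cmp 9,6)
BNE top: taken
r4=16&3=0
r4=M[12]=30
r4=30&255=30
r0=12+4=16
r6=9-1=8
CMP r6, #6  (cmp 8,6)
BNE top: taken
r4=30&3=2
r4=M[16]=-3
r4=(-3)&255=253
r0=16+4=20
r6=8-1=7
CMP r6, #6  (cmp 7,6)
BNE top: taken
r4=253&3=1
r4=M[20]=0
r4=0&255=0
r0=20+4=24
r6=7-1=6
CMP r6, #6  (cmp 6,6)
BNE top: not taken
STR r4, [12] → M[12]=0
halt.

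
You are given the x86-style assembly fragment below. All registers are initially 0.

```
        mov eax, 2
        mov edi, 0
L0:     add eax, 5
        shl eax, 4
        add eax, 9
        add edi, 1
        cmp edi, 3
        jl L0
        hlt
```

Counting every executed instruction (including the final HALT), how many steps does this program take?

21

eax=2
edi=0
eax=2+5=7
eax=7<<4=112
eax=112+9=121
edi=0+1=1
cmp edi, 3  (cmp 1,3)
jl L0: taken
eax=121+5=126
eax=126<<4=2016
eax=2016+9=2025
edi=1+1=2
cmp edi, 3  (cmp 2,3)
jl L0: taken
eax=2025+5=2030
eax=2030<<4=32480
eax=32480+9=32489
edi=2+1=3
cmp edi, 3  (cmp 3,3)
jl L0: not taken
halt.
Total executed instructions: 21.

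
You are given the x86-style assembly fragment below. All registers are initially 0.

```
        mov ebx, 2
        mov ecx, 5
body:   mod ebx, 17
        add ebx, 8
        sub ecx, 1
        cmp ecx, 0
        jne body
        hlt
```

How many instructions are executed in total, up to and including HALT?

28

ebx=2
ecx=5
ebx=2%17=2
ebx=2+8=10
ecx=5-1=4
cmp ecx, 0  (cmp 4,0)
jne body: taken
ebx=10%17=10
ebx=10+8=18
ecx=4-1=3
cmp ecx, 0  (cmp 3,0)
jne body: taken
ebx=18%17=1
ebx=1+8=9
ecx=3-1=2
cmp ecx, 0  (cmp 2,0)
jne body: taken
ebx=9%17=9
ebx=9+8=17
ecx=2-1=1
cmp ecx, 0  (cmp 1,0)
jne body: taken
ebx=17%17=0
ebx=0+8=8
ecx=1-1=0
cmp ecx, 0  (cmp 0,0)
jne body: not taken
halt.
Total executed instructions: 28.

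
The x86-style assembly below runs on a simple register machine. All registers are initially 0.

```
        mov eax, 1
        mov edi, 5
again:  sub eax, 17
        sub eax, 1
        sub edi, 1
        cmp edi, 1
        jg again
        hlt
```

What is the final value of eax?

after mov eax, 1: eax=1
after mov edi, 5: edi=5
after sub eax, 17: eax=1-17=-16
after sub eax, 1: eax=(-16)-1=-17
after sub edi, 1: edi=5-1=4
cmp edi, 1  (cmp 4,1)
jg again: taken
after sub eax, 17: eax=(-17)-17=-34
after sub eax, 1: eax=(-34)-1=-35
after sub edi, 1: edi=4-1=3
cmp edi, 1  (cmp 3,1)
jg again: taken
after sub eax, 17: eax=(-35)-17=-52
after sub eax, 1: eax=(-52)-1=-53
after sub edi, 1: edi=3-1=2
cmp edi, 1  (cmp 2,1)
jg again: taken
after sub eax, 17: eax=(-53)-17=-70
after sub eax, 1: eax=(-70)-1=-71
after sub edi, 1: edi=2-1=1
cmp edi, 1  (cmp 1,1)
jg again: not taken
halt.

-71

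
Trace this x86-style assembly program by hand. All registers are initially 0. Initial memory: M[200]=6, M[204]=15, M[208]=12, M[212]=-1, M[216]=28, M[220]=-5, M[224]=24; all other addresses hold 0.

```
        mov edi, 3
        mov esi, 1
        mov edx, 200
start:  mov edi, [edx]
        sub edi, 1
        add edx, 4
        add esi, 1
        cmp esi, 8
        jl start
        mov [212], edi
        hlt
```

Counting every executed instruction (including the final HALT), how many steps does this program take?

47

after mov edi, 3: edi=3
after mov esi, 1: esi=1
after mov edx, 200: edx=200
after mov edi, [edx]: edi=M[200]=6
after sub edi, 1: edi=6-1=5
after add edx, 4: edx=200+4=204
after add esi, 1: esi=1+1=2
cmp esi, 8  (cmp 2,8)
jl start: taken
after mov edi, [edx]: edi=M[204]=15
after sub edi, 1: edi=15-1=14
after add edx, 4: edx=204+4=208
after add esi, 1: esi=2+1=3
cmp esi, 8  (cmp 3,8)
jl start: taken
after mov edi, [edx]: edi=M[208]=12
after sub edi, 1: edi=12-1=11
after add edx, 4: edx=208+4=212
after add esi, 1: esi=3+1=4
cmp esi, 8  (cmp 4,8)
jl start: taken
after mov edi, [edx]: edi=M[212]=-1
after sub edi, 1: edi=(-1)-1=-2
after add edx, 4: edx=212+4=216
after add esi, 1: esi=4+1=5
cmp esi, 8  (cmp 5,8)
jl start: taken
after mov edi, [edx]: edi=M[216]=28
after sub edi, 1: edi=28-1=27
after add edx, 4: edx=216+4=220
after add esi, 1: esi=5+1=6
cmp esi, 8  (cmp 6,8)
jl start: taken
after mov edi, [edx]: edi=M[220]=-5
after sub edi, 1: edi=(-5)-1=-6
after add edx, 4: edx=220+4=224
after add esi, 1: esi=6+1=7
cmp esi, 8  (cmp 7,8)
jl start: taken
after mov edi, [edx]: edi=M[224]=24
after sub edi, 1: edi=24-1=23
after add edx, 4: edx=224+4=228
after add esi, 1: esi=7+1=8
cmp esi, 8  (cmp 8,8)
jl start: not taken
mov [212], edi → M[212]=23
halt.
Total executed instructions: 47.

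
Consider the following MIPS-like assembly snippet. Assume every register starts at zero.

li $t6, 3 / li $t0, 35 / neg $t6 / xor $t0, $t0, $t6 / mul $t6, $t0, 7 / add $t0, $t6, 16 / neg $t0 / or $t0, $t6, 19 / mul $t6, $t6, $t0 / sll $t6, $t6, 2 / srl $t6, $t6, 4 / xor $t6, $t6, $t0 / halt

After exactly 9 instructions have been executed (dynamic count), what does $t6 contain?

56406

$t6=3
$t0=35
$t6=-(3)=-3
$t0=35^(-3)=-34
$t6=(-34)*7=-238
$t0=(-238)+16=-222
$t0=-(-222)=222
$t0=(-238)|19=-237
$t6=(-238)*(-237)=56406
After step 9: $t6 = 56406.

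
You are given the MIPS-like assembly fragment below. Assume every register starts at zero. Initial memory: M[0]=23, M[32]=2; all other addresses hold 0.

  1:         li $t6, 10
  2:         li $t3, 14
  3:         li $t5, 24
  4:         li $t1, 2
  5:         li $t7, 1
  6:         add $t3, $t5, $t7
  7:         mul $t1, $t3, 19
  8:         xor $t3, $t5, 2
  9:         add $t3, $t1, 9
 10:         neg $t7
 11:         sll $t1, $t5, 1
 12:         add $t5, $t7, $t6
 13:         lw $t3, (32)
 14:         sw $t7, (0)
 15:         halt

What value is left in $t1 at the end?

$t6=10
$t3=14
$t5=24
$t1=2
$t7=1
$t3=24+1=25
$t1=25*19=475
$t3=24^2=26
$t3=475+9=484
$t7=-(1)=-1
$t1=24<<1=48
$t5=(-1)+10=9
$t3=M[32]=2
sw $t7, (0) → M[0]=-1
halt.

48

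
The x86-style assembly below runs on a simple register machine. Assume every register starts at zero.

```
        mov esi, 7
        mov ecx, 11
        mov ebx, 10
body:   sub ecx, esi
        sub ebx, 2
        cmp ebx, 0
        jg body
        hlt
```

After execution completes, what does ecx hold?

mov esi, 7 → esi=7
mov ecx, 11 → ecx=11
mov ebx, 10 → ebx=10
sub ecx, esi → ecx=11-7=4
sub ebx, 2 → ebx=10-2=8
cmp ebx, 0  (cmp 8,0)
jg body: taken
sub ecx, esi → ecx=4-7=-3
sub ebx, 2 → ebx=8-2=6
cmp ebx, 0  (cmp 6,0)
jg body: taken
sub ecx, esi → ecx=(-3)-7=-10
sub ebx, 2 → ebx=6-2=4
cmp ebx, 0  (cmp 4,0)
jg body: taken
sub ecx, esi → ecx=(-10)-7=-17
sub ebx, 2 → ebx=4-2=2
cmp ebx, 0  (cmp 2,0)
jg body: taken
sub ecx, esi → ecx=(-17)-7=-24
sub ebx, 2 → ebx=2-2=0
cmp ebx, 0  (cmp 0,0)
jg body: not taken
halt.

-24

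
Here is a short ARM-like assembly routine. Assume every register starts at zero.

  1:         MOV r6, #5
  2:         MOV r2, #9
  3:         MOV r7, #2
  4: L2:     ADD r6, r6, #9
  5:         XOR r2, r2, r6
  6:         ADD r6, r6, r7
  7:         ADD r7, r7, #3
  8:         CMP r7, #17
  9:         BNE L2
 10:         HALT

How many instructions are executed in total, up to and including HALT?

r6=5
r2=9
r7=2
r6=5+9=14
r2=9^14=7
r6=14+2=16
r7=2+3=5
CMP r7, #17  (cmp 5,17)
BNE L2: taken
r6=16+9=25
r2=7^25=30
r6=25+5=30
r7=5+3=8
CMP r7, #17  (cmp 8,17)
BNE L2: taken
r6=30+9=39
r2=30^39=57
r6=39+8=47
r7=8+3=11
CMP r7, #17  (cmp 11,17)
BNE L2: taken
r6=47+9=56
r2=57^56=1
r6=56+11=67
r7=11+3=14
CMP r7, #17  (cmp 14,17)
BNE L2: taken
r6=67+9=76
r2=1^76=77
r6=76+14=90
r7=14+3=17
CMP r7, #17  (cmp 17,17)
BNE L2: not taken
halt.
Total executed instructions: 34.

34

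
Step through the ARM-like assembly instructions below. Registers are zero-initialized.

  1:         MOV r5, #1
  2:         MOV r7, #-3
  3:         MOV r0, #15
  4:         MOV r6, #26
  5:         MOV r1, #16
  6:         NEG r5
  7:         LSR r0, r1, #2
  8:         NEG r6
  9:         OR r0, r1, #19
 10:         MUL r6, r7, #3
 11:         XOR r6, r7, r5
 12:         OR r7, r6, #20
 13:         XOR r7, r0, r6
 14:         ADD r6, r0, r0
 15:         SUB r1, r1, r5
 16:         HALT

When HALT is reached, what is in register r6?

38

after MOV r5, #1: r5=1
after MOV r7, #-3: r7=-3
after MOV r0, #15: r0=15
after MOV r6, #26: r6=26
after MOV r1, #16: r1=16
after NEG r5: r5=-(1)=-1
after LSR r0, r1, #2: r0=16>>2=4
after NEG r6: r6=-(26)=-26
after OR r0, r1, #19: r0=16|19=19
after MUL r6, r7, #3: r6=(-3)*3=-9
after XOR r6, r7, r5: r6=(-3)^(-1)=2
after OR r7, r6, #20: r7=2|20=22
after XOR r7, r0, r6: r7=19^2=17
after ADD r6, r0, r0: r6=19+19=38
after SUB r1, r1, r5: r1=16-(-1)=17
halt.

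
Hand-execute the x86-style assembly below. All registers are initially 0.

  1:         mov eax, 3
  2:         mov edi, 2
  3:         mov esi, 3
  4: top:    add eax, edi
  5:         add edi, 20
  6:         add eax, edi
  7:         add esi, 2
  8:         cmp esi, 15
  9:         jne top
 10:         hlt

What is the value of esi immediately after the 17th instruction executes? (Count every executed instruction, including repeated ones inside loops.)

after mov eax, 3: eax=3
after mov edi, 2: edi=2
after mov esi, 3: esi=3
after add eax, edi: eax=3+2=5
after add edi, 20: edi=2+20=22
after add eax, edi: eax=5+22=27
after add esi, 2: esi=3+2=5
cmp esi, 15  (cmp 5,15)
jne top: taken
after add eax, edi: eax=27+22=49
after add edi, 20: edi=22+20=42
after add eax, edi: eax=49+42=91
after add esi, 2: esi=5+2=7
cmp esi, 15  (cmp 7,15)
jne top: taken
after add eax, edi: eax=91+42=133
after add edi, 20: edi=42+20=62
After step 17: esi = 7.

7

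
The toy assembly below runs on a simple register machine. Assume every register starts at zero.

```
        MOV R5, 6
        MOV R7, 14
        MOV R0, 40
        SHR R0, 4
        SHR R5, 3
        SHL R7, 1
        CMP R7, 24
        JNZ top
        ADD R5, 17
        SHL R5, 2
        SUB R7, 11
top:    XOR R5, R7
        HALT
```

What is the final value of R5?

MOV R5, 6 → R5=6
MOV R7, 14 → R7=14
MOV R0, 40 → R0=40
SHR R0, 4 → R0=40>>4=2
SHR R5, 3 → R5=6>>3=0
SHL R7, 1 → R7=14<<1=28
CMP R7, 24  (cmp 28,24)
JNZ top: taken
XOR R5, R7 → R5=0^28=28
halt.

28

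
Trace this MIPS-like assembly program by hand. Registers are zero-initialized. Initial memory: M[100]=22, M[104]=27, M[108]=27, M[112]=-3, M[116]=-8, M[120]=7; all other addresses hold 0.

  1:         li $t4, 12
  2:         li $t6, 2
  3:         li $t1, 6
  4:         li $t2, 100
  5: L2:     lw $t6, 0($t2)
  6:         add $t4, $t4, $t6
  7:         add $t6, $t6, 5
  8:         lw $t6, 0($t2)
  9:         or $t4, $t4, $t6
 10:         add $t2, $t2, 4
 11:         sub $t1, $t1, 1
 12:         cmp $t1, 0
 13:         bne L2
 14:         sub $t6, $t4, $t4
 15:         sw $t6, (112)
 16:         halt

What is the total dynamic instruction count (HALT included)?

61

$t4=12
$t6=2
$t1=6
$t2=100
$t6=M[100]=22
$t4=12+22=34
$t6=22+5=27
$t6=M[100]=22
$t4=34|22=54
$t2=100+4=104
$t1=6-1=5
cmp $t1, 0  (cmp 5,0)
bne L2: taken
$t6=M[104]=27
$t4=54+27=81
$t6=27+5=32
$t6=M[104]=27
$t4=81|27=91
$t2=104+4=108
$t1=5-1=4
cmp $t1, 0  (cmp 4,0)
bne L2: taken
$t6=M[108]=27
$t4=91+27=118
$t6=27+5=32
$t6=M[108]=27
$t4=118|27=127
$t2=108+4=112
$t1=4-1=3
cmp $t1, 0  (cmp 3,0)
bne L2: taken
$t6=M[112]=-3
$t4=127+(-3)=124
$t6=(-3)+5=2
$t6=M[112]=-3
$t4=124|(-3)=-3
$t2=112+4=116
$t1=3-1=2
cmp $t1, 0  (cmp 2,0)
bne L2: taken
$t6=M[116]=-8
$t4=(-3)+(-8)=-11
$t6=(-8)+5=-3
$t6=M[116]=-8
$t4=(-11)|(-8)=-3
$t2=116+4=120
$t1=2-1=1
cmp $t1, 0  (cmp 1,0)
bne L2: taken
$t6=M[120]=7
$t4=(-3)+7=4
$t6=7+5=12
$t6=M[120]=7
$t4=4|7=7
$t2=120+4=124
$t1=1-1=0
cmp $t1, 0  (cmp 0,0)
bne L2: not taken
$t6=7-7=0
sw $t6, (112) → M[112]=0
halt.
Total executed instructions: 61.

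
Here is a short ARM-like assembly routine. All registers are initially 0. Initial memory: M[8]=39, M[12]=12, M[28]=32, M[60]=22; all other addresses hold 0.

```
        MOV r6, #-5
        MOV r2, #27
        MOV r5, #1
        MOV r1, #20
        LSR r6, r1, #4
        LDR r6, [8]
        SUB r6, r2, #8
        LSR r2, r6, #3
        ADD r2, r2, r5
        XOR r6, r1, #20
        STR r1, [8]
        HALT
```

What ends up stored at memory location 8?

MOV r6, #-5 → r6=-5
MOV r2, #27 → r2=27
MOV r5, #1 → r5=1
MOV r1, #20 → r1=20
LSR r6, r1, #4 → r6=20>>4=1
LDR r6, [8] → r6=M[8]=39
SUB r6, r2, #8 → r6=27-8=19
LSR r2, r6, #3 → r2=19>>3=2
ADD r2, r2, r5 → r2=2+1=3
XOR r6, r1, #20 → r6=20^20=0
STR r1, [8] → M[8]=20
halt.

20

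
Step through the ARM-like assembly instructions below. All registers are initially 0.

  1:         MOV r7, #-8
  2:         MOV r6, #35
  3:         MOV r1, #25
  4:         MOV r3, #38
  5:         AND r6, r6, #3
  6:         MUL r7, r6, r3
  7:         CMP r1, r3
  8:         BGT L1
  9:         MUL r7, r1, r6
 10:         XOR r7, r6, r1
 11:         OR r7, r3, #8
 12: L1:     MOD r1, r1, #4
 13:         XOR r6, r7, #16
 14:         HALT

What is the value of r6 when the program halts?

62

r7=-8
r6=35
r1=25
r3=38
r6=35&3=3
r7=3*38=114
CMP r1, r3  (cmp 25,38)
BGT L1: not taken
r7=25*3=75
r7=3^25=26
r7=38|8=46
r1=25%4=1
r6=46^16=62
halt.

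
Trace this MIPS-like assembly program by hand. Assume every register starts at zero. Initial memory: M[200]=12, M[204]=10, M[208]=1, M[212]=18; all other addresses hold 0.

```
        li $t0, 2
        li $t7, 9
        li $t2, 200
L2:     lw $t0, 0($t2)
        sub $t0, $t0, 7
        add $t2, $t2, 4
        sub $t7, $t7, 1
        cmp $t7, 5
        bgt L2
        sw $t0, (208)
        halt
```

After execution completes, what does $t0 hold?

$t0=2
$t7=9
$t2=200
$t0=M[200]=12
$t0=12-7=5
$t2=200+4=204
$t7=9-1=8
cmp $t7, 5  (cmp 8,5)
bgt L2: taken
$t0=M[204]=10
$t0=10-7=3
$t2=204+4=208
$t7=8-1=7
cmp $t7, 5  (cmp 7,5)
bgt L2: taken
$t0=M[208]=1
$t0=1-7=-6
$t2=208+4=212
$t7=7-1=6
cmp $t7, 5  (cmp 6,5)
bgt L2: taken
$t0=M[212]=18
$t0=18-7=11
$t2=212+4=216
$t7=6-1=5
cmp $t7, 5  (cmp 5,5)
bgt L2: not taken
sw $t0, (208) → M[208]=11
halt.

11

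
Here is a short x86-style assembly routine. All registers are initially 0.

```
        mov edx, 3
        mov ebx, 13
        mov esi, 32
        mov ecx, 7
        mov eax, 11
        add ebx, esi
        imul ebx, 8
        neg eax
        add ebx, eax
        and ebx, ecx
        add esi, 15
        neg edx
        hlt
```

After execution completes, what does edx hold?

-3

after mov edx, 3: edx=3
after mov ebx, 13: ebx=13
after mov esi, 32: esi=32
after mov ecx, 7: ecx=7
after mov eax, 11: eax=11
after add ebx, esi: ebx=13+32=45
after imul ebx, 8: ebx=45*8=360
after neg eax: eax=-(11)=-11
after add ebx, eax: ebx=360+(-11)=349
after and ebx, ecx: ebx=349&7=5
after add esi, 15: esi=32+15=47
after neg edx: edx=-(3)=-3
halt.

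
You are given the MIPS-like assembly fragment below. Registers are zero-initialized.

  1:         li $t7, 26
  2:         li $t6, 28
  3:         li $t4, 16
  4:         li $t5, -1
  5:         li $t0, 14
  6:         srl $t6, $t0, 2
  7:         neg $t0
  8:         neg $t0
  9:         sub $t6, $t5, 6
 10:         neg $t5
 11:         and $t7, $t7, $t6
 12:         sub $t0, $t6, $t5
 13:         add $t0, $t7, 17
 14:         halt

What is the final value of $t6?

-7

after li $t7, 26: $t7=26
after li $t6, 28: $t6=28
after li $t4, 16: $t4=16
after li $t5, -1: $t5=-1
after li $t0, 14: $t0=14
after srl $t6, $t0, 2: $t6=14>>2=3
after neg $t0: $t0=-(14)=-14
after neg $t0: $t0=-(-14)=14
after sub $t6, $t5, 6: $t6=(-1)-6=-7
after neg $t5: $t5=-(-1)=1
after and $t7, $t7, $t6: $t7=26&(-7)=24
after sub $t0, $t6, $t5: $t0=(-7)-1=-8
after add $t0, $t7, 17: $t0=24+17=41
halt.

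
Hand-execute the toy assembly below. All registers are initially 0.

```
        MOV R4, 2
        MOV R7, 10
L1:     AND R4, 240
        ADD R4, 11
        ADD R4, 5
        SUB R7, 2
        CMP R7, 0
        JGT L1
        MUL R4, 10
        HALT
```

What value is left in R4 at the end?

800

R4=2
R7=10
R4=2&240=0
R4=0+11=11
R4=11+5=16
R7=10-2=8
CMP R7, 0  (cmp 8,0)
JGT L1: taken
R4=16&240=16
R4=16+11=27
R4=27+5=32
R7=8-2=6
CMP R7, 0  (cmp 6,0)
JGT L1: taken
R4=32&240=32
R4=32+11=43
R4=43+5=48
R7=6-2=4
CMP R7, 0  (cmp 4,0)
JGT L1: taken
R4=48&240=48
R4=48+11=59
R4=59+5=64
R7=4-2=2
CMP R7, 0  (cmp 2,0)
JGT L1: taken
R4=64&240=64
R4=64+11=75
R4=75+5=80
R7=2-2=0
CMP R7, 0  (cmp 0,0)
JGT L1: not taken
R4=80*10=800
halt.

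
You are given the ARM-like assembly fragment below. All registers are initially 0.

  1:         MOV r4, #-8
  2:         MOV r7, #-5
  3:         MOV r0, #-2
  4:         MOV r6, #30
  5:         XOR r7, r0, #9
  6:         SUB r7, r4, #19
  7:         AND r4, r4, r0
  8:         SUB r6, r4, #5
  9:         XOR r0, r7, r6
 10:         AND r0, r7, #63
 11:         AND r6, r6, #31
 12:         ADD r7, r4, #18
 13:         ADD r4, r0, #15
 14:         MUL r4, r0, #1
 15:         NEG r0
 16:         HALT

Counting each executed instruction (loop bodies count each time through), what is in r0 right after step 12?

37

r4=-8
r7=-5
r0=-2
r6=30
r7=(-2)^9=-9
r7=(-8)-19=-27
r4=(-8)&(-2)=-8
r6=(-8)-5=-13
r0=(-27)^(-13)=22
r0=(-27)&63=37
r6=(-13)&31=19
r7=(-8)+18=10
After step 12: r0 = 37.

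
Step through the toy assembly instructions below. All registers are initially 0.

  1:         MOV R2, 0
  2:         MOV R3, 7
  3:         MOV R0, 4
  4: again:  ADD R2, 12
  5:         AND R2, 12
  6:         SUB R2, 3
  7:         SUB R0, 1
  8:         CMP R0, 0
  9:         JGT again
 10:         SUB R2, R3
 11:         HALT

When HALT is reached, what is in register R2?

MOV R2, 0 → R2=0
MOV R3, 7 → R3=7
MOV R0, 4 → R0=4
ADD R2, 12 → R2=0+12=12
AND R2, 12 → R2=12&12=12
SUB R2, 3 → R2=12-3=9
SUB R0, 1 → R0=4-1=3
CMP R0, 0  (cmp 3,0)
JGT again: taken
ADD R2, 12 → R2=9+12=21
AND R2, 12 → R2=21&12=4
SUB R2, 3 → R2=4-3=1
SUB R0, 1 → R0=3-1=2
CMP R0, 0  (cmp 2,0)
JGT again: taken
ADD R2, 12 → R2=1+12=13
AND R2, 12 → R2=13&12=12
SUB R2, 3 → R2=12-3=9
SUB R0, 1 → R0=2-1=1
CMP R0, 0  (cmp 1,0)
JGT again: taken
ADD R2, 12 → R2=9+12=21
AND R2, 12 → R2=21&12=4
SUB R2, 3 → R2=4-3=1
SUB R0, 1 → R0=1-1=0
CMP R0, 0  (cmp 0,0)
JGT again: not taken
SUB R2, R3 → R2=1-7=-6
halt.

-6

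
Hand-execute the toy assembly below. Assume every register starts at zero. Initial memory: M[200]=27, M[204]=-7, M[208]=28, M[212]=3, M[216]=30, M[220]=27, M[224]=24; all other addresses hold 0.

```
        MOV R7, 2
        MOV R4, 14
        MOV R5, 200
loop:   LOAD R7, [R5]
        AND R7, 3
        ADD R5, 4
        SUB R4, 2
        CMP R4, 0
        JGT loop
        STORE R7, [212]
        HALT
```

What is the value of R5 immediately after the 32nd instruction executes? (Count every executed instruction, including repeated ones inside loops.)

MOV R7, 2 → R7=2
MOV R4, 14 → R4=14
MOV R5, 200 → R5=200
LOAD R7, [R5] → R7=M[200]=27
AND R7, 3 → R7=27&3=3
ADD R5, 4 → R5=200+4=204
SUB R4, 2 → R4=14-2=12
CMP R4, 0  (cmp 12,0)
JGT loop: taken
LOAD R7, [R5] → R7=M[204]=-7
AND R7, 3 → R7=(-7)&3=1
ADD R5, 4 → R5=204+4=208
SUB R4, 2 → R4=12-2=10
CMP R4, 0  (cmp 10,0)
JGT loop: taken
LOAD R7, [R5] → R7=M[208]=28
AND R7, 3 → R7=28&3=0
ADD R5, 4 → R5=208+4=212
SUB R4, 2 → R4=10-2=8
CMP R4, 0  (cmp 8,0)
JGT loop: taken
LOAD R7, [R5] → R7=M[212]=3
AND R7, 3 → R7=3&3=3
ADD R5, 4 → R5=212+4=216
SUB R4, 2 → R4=8-2=6
CMP R4, 0  (cmp 6,0)
JGT loop: taken
LOAD R7, [R5] → R7=M[216]=30
AND R7, 3 → R7=30&3=2
ADD R5, 4 → R5=216+4=220
SUB R4, 2 → R4=6-2=4
CMP R4, 0  (cmp 4,0)
After step 32: R5 = 220.

220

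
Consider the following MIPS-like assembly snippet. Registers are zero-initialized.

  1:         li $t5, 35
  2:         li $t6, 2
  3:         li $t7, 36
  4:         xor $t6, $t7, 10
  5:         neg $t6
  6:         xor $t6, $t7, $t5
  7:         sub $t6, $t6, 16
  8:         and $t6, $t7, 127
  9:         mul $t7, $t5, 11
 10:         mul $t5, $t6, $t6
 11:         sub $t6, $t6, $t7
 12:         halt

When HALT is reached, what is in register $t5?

after li $t5, 35: $t5=35
after li $t6, 2: $t6=2
after li $t7, 36: $t7=36
after xor $t6, $t7, 10: $t6=36^10=46
after neg $t6: $t6=-(46)=-46
after xor $t6, $t7, $t5: $t6=36^35=7
after sub $t6, $t6, 16: $t6=7-16=-9
after and $t6, $t7, 127: $t6=36&127=36
after mul $t7, $t5, 11: $t7=35*11=385
after mul $t5, $t6, $t6: $t5=36*36=1296
after sub $t6, $t6, $t7: $t6=36-385=-349
halt.

1296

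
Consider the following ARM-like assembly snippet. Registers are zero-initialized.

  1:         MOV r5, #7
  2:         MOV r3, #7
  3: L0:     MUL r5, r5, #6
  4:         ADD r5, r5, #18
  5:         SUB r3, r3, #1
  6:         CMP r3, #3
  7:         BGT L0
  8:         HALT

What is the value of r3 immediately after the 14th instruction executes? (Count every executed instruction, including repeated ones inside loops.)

5

r5=7
r3=7
r5=7*6=42
r5=42+18=60
r3=7-1=6
CMP r3, #3  (cmp 6,3)
BGT L0: taken
r5=60*6=360
r5=360+18=378
r3=6-1=5
CMP r3, #3  (cmp 5,3)
BGT L0: taken
r5=378*6=2268
r5=2268+18=2286
After step 14: r3 = 5.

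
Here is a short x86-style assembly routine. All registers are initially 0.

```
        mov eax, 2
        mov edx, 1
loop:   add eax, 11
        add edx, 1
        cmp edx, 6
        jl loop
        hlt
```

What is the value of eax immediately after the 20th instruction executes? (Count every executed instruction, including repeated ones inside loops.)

eax=2
edx=1
eax=2+11=13
edx=1+1=2
cmp edx, 6  (cmp 2,6)
jl loop: taken
eax=13+11=24
edx=2+1=3
cmp edx, 6  (cmp 3,6)
jl loop: taken
eax=24+11=35
edx=3+1=4
cmp edx, 6  (cmp 4,6)
jl loop: taken
eax=35+11=46
edx=4+1=5
cmp edx, 6  (cmp 5,6)
jl loop: taken
eax=46+11=57
edx=5+1=6
After step 20: eax = 57.

57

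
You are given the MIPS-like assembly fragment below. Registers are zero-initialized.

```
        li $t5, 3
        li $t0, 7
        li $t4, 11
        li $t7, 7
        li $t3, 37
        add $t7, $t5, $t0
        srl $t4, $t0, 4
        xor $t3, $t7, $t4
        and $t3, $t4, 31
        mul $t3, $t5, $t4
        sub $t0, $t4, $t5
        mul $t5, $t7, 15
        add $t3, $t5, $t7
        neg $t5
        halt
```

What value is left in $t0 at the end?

-3

$t5=3
$t0=7
$t4=11
$t7=7
$t3=37
$t7=3+7=10
$t4=7>>4=0
$t3=10^0=10
$t3=0&31=0
$t3=3*0=0
$t0=0-3=-3
$t5=10*15=150
$t3=150+10=160
$t5=-(150)=-150
halt.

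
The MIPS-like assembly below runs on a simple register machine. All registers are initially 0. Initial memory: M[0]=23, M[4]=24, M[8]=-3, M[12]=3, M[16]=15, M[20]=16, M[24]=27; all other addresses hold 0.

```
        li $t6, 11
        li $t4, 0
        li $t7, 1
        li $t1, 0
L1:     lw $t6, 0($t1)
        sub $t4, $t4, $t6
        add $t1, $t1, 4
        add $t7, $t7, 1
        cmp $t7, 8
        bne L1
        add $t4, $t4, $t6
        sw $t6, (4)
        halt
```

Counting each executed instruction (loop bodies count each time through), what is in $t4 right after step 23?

$t6=11
$t4=0
$t7=1
$t1=0
$t6=M[0]=23
$t4=0-23=-23
$t1=0+4=4
$t7=1+1=2
cmp $t7, 8  (cmp 2,8)
bne L1: taken
$t6=M[4]=24
$t4=(-23)-24=-47
$t1=4+4=8
$t7=2+1=3
cmp $t7, 8  (cmp 3,8)
bne L1: taken
$t6=M[8]=-3
$t4=(-47)-(-3)=-44
$t1=8+4=12
$t7=3+1=4
cmp $t7, 8  (cmp 4,8)
bne L1: taken
$t6=M[12]=3
After step 23: $t4 = -44.

-44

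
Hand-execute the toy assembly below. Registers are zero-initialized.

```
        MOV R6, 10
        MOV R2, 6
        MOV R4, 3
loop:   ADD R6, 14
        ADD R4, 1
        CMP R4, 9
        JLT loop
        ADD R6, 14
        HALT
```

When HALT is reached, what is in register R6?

108

after MOV R6, 10: R6=10
after MOV R2, 6: R2=6
after MOV R4, 3: R4=3
after ADD R6, 14: R6=10+14=24
after ADD R4, 1: R4=3+1=4
CMP R4, 9  (cmp 4,9)
JLT loop: taken
after ADD R6, 14: R6=24+14=38
after ADD R4, 1: R4=4+1=5
CMP R4, 9  (cmp 5,9)
JLT loop: taken
after ADD R6, 14: R6=38+14=52
after ADD R4, 1: R4=5+1=6
CMP R4, 9  (cmp 6,9)
JLT loop: taken
after ADD R6, 14: R6=52+14=66
after ADD R4, 1: R4=6+1=7
CMP R4, 9  (cmp 7,9)
JLT loop: taken
after ADD R6, 14: R6=66+14=80
after ADD R4, 1: R4=7+1=8
CMP R4, 9  (cmp 8,9)
JLT loop: taken
after ADD R6, 14: R6=80+14=94
after ADD R4, 1: R4=8+1=9
CMP R4, 9  (cmp 9,9)
JLT loop: not taken
after ADD R6, 14: R6=94+14=108
halt.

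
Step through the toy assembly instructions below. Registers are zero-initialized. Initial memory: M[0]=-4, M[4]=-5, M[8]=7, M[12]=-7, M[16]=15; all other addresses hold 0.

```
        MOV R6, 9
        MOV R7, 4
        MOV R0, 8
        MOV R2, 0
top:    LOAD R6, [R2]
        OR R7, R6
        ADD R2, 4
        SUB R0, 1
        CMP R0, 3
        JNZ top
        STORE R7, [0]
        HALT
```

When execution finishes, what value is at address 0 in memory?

-1

MOV R6, 9 → R6=9
MOV R7, 4 → R7=4
MOV R0, 8 → R0=8
MOV R2, 0 → R2=0
LOAD R6, [R2] → R6=M[0]=-4
OR R7, R6 → R7=4|(-4)=-4
ADD R2, 4 → R2=0+4=4
SUB R0, 1 → R0=8-1=7
CMP R0, 3  (cmp 7,3)
JNZ top: taken
LOAD R6, [R2] → R6=M[4]=-5
OR R7, R6 → R7=(-4)|(-5)=-1
ADD R2, 4 → R2=4+4=8
SUB R0, 1 → R0=7-1=6
CMP R0, 3  (cmp 6,3)
JNZ top: taken
LOAD R6, [R2] → R6=M[8]=7
OR R7, R6 → R7=(-1)|7=-1
ADD R2, 4 → R2=8+4=12
SUB R0, 1 → R0=6-1=5
CMP R0, 3  (cmp 5,3)
JNZ top: taken
LOAD R6, [R2] → R6=M[12]=-7
OR R7, R6 → R7=(-1)|(-7)=-1
ADD R2, 4 → R2=12+4=16
SUB R0, 1 → R0=5-1=4
CMP R0, 3  (cmp 4,3)
JNZ top: taken
LOAD R6, [R2] → R6=M[16]=15
OR R7, R6 → R7=(-1)|15=-1
ADD R2, 4 → R2=16+4=20
SUB R0, 1 → R0=4-1=3
CMP R0, 3  (cmp 3,3)
JNZ top: not taken
STORE R7, [0] → M[0]=-1
halt.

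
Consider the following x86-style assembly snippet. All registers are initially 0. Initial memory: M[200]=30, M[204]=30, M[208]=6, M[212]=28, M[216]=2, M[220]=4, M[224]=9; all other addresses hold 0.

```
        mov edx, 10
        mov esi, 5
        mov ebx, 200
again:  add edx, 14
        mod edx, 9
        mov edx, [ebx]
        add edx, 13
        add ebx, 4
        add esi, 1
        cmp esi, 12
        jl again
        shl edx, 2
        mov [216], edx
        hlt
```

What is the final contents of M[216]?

mov edx, 10 → edx=10
mov esi, 5 → esi=5
mov ebx, 200 → ebx=200
add edx, 14 → edx=10+14=24
mod edx, 9 → edx=24%9=6
mov edx, [ebx] → edx=M[200]=30
add edx, 13 → edx=30+13=43
add ebx, 4 → ebx=200+4=204
add esi, 1 → esi=5+1=6
cmp esi, 12  (cmp 6,12)
jl again: taken
add edx, 14 → edx=43+14=57
mod edx, 9 → edx=57%9=3
mov edx, [ebx] → edx=M[204]=30
add edx, 13 → edx=30+13=43
add ebx, 4 → ebx=204+4=208
add esi, 1 → esi=6+1=7
cmp esi, 12  (cmp 7,12)
jl again: taken
add edx, 14 → edx=43+14=57
mod edx, 9 → edx=57%9=3
mov edx, [ebx] → edx=M[208]=6
add edx, 13 → edx=6+13=19
add ebx, 4 → ebx=208+4=212
add esi, 1 → esi=7+1=8
cmp esi, 12  (cmp 8,12)
jl again: taken
add edx, 14 → edx=19+14=33
mod edx, 9 → edx=33%9=6
mov edx, [ebx] → edx=M[212]=28
add edx, 13 → edx=28+13=41
add ebx, 4 → ebx=212+4=216
add esi, 1 → esi=8+1=9
cmp esi, 12  (cmp 9,12)
jl again: taken
add edx, 14 → edx=41+14=55
mod edx, 9 → edx=55%9=1
mov edx, [ebx] → edx=M[216]=2
add edx, 13 → edx=2+13=15
add ebx, 4 → ebx=216+4=220
add esi, 1 → esi=9+1=10
cmp esi, 12  (cmp 10,12)
jl again: taken
add edx, 14 → edx=15+14=29
mod edx, 9 → edx=29%9=2
mov edx, [ebx] → edx=M[220]=4
add edx, 13 → edx=4+13=17
add ebx, 4 → ebx=220+4=224
add esi, 1 → esi=10+1=11
cmp esi, 12  (cmp 11,12)
jl again: taken
add edx, 14 → edx=17+14=31
mod edx, 9 → edx=31%9=4
mov edx, [ebx] → edx=M[224]=9
add edx, 13 → edx=9+13=22
add ebx, 4 → ebx=224+4=228
add esi, 1 → esi=11+1=12
cmp esi, 12  (cmp 12,12)
jl again: not taken
shl edx, 2 → edx=22<<2=88
mov [216], edx → M[216]=88
halt.

88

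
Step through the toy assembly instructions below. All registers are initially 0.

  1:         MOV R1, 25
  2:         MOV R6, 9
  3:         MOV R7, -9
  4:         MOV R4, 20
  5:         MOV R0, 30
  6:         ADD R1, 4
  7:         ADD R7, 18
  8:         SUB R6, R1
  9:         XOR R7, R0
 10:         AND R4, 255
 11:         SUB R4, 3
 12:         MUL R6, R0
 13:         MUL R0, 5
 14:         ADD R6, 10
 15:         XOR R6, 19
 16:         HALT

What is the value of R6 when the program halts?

after MOV R1, 25: R1=25
after MOV R6, 9: R6=9
after MOV R7, -9: R7=-9
after MOV R4, 20: R4=20
after MOV R0, 30: R0=30
after ADD R1, 4: R1=25+4=29
after ADD R7, 18: R7=(-9)+18=9
after SUB R6, R1: R6=9-29=-20
after XOR R7, R0: R7=9^30=23
after AND R4, 255: R4=20&255=20
after SUB R4, 3: R4=20-3=17
after MUL R6, R0: R6=(-20)*30=-600
after MUL R0, 5: R0=30*5=150
after ADD R6, 10: R6=(-600)+10=-590
after XOR R6, 19: R6=(-590)^19=-607
halt.

-607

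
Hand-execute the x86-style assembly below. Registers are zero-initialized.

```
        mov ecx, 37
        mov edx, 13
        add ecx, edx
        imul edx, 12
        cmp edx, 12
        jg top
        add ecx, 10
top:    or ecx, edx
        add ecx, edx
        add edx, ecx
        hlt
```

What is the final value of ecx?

ecx=37
edx=13
ecx=37+13=50
edx=13*12=156
cmp edx, 12  (cmp 156,12)
jg top: taken
ecx=50|156=190
ecx=190+156=346
edx=156+346=502
halt.

346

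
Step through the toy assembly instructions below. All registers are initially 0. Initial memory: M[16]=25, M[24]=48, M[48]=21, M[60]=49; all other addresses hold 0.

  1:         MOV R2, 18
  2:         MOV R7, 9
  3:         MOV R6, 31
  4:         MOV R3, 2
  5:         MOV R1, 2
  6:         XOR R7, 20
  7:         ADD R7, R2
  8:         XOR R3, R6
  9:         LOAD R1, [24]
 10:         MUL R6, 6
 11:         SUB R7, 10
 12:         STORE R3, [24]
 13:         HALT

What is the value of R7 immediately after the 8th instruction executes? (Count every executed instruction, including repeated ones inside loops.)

47

MOV R2, 18 → R2=18
MOV R7, 9 → R7=9
MOV R6, 31 → R6=31
MOV R3, 2 → R3=2
MOV R1, 2 → R1=2
XOR R7, 20 → R7=9^20=29
ADD R7, R2 → R7=29+18=47
XOR R3, R6 → R3=2^31=29
After step 8: R7 = 47.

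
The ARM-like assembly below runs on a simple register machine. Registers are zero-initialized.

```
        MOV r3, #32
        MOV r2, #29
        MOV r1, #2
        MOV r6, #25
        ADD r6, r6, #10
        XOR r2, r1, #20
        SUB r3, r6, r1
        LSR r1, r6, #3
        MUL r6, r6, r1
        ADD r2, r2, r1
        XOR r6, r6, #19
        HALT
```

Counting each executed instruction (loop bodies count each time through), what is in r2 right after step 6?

22

after MOV r3, #32: r3=32
after MOV r2, #29: r2=29
after MOV r1, #2: r1=2
after MOV r6, #25: r6=25
after ADD r6, r6, #10: r6=25+10=35
after XOR r2, r1, #20: r2=2^20=22
After step 6: r2 = 22.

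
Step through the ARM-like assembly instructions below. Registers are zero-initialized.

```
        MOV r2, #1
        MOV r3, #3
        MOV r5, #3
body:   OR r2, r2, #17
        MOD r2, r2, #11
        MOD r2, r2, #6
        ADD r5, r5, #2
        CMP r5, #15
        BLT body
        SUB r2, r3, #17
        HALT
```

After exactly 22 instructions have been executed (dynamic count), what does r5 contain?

9

r2=1
r3=3
r5=3
r2=1|17=17
r2=17%11=6
r2=6%6=0
r5=3+2=5
CMP r5, #15  (cmp 5,15)
BLT body: taken
r2=0|17=17
r2=17%11=6
r2=6%6=0
r5=5+2=7
CMP r5, #15  (cmp 7,15)
BLT body: taken
r2=0|17=17
r2=17%11=6
r2=6%6=0
r5=7+2=9
CMP r5, #15  (cmp 9,15)
BLT body: taken
r2=0|17=17
After step 22: r5 = 9.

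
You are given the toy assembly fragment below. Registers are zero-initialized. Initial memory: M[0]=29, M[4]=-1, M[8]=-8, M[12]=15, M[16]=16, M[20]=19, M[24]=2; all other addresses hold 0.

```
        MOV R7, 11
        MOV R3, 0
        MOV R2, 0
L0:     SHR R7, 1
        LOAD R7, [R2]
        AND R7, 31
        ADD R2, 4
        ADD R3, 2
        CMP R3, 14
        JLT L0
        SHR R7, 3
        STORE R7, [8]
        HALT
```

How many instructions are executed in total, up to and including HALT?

after MOV R7, 11: R7=11
after MOV R3, 0: R3=0
after MOV R2, 0: R2=0
after SHR R7, 1: R7=11>>1=5
after LOAD R7, [R2]: R7=M[0]=29
after AND R7, 31: R7=29&31=29
after ADD R2, 4: R2=0+4=4
after ADD R3, 2: R3=0+2=2
CMP R3, 14  (cmp 2,14)
JLT L0: taken
after SHR R7, 1: R7=29>>1=14
after LOAD R7, [R2]: R7=M[4]=-1
after AND R7, 31: R7=(-1)&31=31
after ADD R2, 4: R2=4+4=8
after ADD R3, 2: R3=2+2=4
CMP R3, 14  (cmp 4,14)
JLT L0: taken
after SHR R7, 1: R7=31>>1=15
after LOAD R7, [R2]: R7=M[8]=-8
after AND R7, 31: R7=(-8)&31=24
after ADD R2, 4: R2=8+4=12
after ADD R3, 2: R3=4+2=6
CMP R3, 14  (cmp 6,14)
JLT L0: taken
after SHR R7, 1: R7=24>>1=12
after LOAD R7, [R2]: R7=M[12]=15
after AND R7, 31: R7=15&31=15
after ADD R2, 4: R2=12+4=16
after ADD R3, 2: R3=6+2=8
CMP R3, 14  (cmp 8,14)
JLT L0: taken
after SHR R7, 1: R7=15>>1=7
after LOAD R7, [R2]: R7=M[16]=16
after AND R7, 31: R7=16&31=16
after ADD R2, 4: R2=16+4=20
after ADD R3, 2: R3=8+2=10
CMP R3, 14  (cmp 10,14)
JLT L0: taken
after SHR R7, 1: R7=16>>1=8
after LOAD R7, [R2]: R7=M[20]=19
after AND R7, 31: R7=19&31=19
after ADD R2, 4: R2=20+4=24
after ADD R3, 2: R3=10+2=12
CMP R3, 14  (cmp 12,14)
JLT L0: taken
after SHR R7, 1: R7=19>>1=9
after LOAD R7, [R2]: R7=M[24]=2
after AND R7, 31: R7=2&31=2
after ADD R2, 4: R2=24+4=28
after ADD R3, 2: R3=12+2=14
CMP R3, 14  (cmp 14,14)
JLT L0: not taken
after SHR R7, 3: R7=2>>3=0
STORE R7, [8] → M[8]=0
halt.
Total executed instructions: 55.

55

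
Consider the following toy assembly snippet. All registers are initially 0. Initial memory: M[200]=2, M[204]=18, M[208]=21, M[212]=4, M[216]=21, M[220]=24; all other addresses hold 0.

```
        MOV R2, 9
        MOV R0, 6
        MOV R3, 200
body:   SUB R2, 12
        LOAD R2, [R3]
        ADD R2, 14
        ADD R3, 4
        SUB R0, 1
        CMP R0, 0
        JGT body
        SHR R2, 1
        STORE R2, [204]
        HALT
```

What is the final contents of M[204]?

MOV R2, 9 → R2=9
MOV R0, 6 → R0=6
MOV R3, 200 → R3=200
SUB R2, 12 → R2=9-12=-3
LOAD R2, [R3] → R2=M[200]=2
ADD R2, 14 → R2=2+14=16
ADD R3, 4 → R3=200+4=204
SUB R0, 1 → R0=6-1=5
CMP R0, 0  (cmp 5,0)
JGT body: taken
SUB R2, 12 → R2=16-12=4
LOAD R2, [R3] → R2=M[204]=18
ADD R2, 14 → R2=18+14=32
ADD R3, 4 → R3=204+4=208
SUB R0, 1 → R0=5-1=4
CMP R0, 0  (cmp 4,0)
JGT body: taken
SUB R2, 12 → R2=32-12=20
LOAD R2, [R3] → R2=M[208]=21
ADD R2, 14 → R2=21+14=35
ADD R3, 4 → R3=208+4=212
SUB R0, 1 → R0=4-1=3
CMP R0, 0  (cmp 3,0)
JGT body: taken
SUB R2, 12 → R2=35-12=23
LOAD R2, [R3] → R2=M[212]=4
ADD R2, 14 → R2=4+14=18
ADD R3, 4 → R3=212+4=216
SUB R0, 1 → R0=3-1=2
CMP R0, 0  (cmp 2,0)
JGT body: taken
SUB R2, 12 → R2=18-12=6
LOAD R2, [R3] → R2=M[216]=21
ADD R2, 14 → R2=21+14=35
ADD R3, 4 → R3=216+4=220
SUB R0, 1 → R0=2-1=1
CMP R0, 0  (cmp 1,0)
JGT body: taken
SUB R2, 12 → R2=35-12=23
LOAD R2, [R3] → R2=M[220]=24
ADD R2, 14 → R2=24+14=38
ADD R3, 4 → R3=220+4=224
SUB R0, 1 → R0=1-1=0
CMP R0, 0  (cmp 0,0)
JGT body: not taken
SHR R2, 1 → R2=38>>1=19
STORE R2, [204] → M[204]=19
halt.

19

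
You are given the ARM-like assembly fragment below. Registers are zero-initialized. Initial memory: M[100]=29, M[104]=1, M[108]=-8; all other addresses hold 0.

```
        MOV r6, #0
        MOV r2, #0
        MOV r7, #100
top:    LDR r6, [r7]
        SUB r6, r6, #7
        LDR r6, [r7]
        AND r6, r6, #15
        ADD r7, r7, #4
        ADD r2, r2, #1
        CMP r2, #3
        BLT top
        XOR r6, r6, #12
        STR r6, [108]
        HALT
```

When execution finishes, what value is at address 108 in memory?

4

after MOV r6, #0: r6=0
after MOV r2, #0: r2=0
after MOV r7, #100: r7=100
after LDR r6, [r7]: r6=M[100]=29
after SUB r6, r6, #7: r6=29-7=22
after LDR r6, [r7]: r6=M[100]=29
after AND r6, r6, #15: r6=29&15=13
after ADD r7, r7, #4: r7=100+4=104
after ADD r2, r2, #1: r2=0+1=1
CMP r2, #3  (cmp 1,3)
BLT top: taken
after LDR r6, [r7]: r6=M[104]=1
after SUB r6, r6, #7: r6=1-7=-6
after LDR r6, [r7]: r6=M[104]=1
after AND r6, r6, #15: r6=1&15=1
after ADD r7, r7, #4: r7=104+4=108
after ADD r2, r2, #1: r2=1+1=2
CMP r2, #3  (cmp 2,3)
BLT top: taken
after LDR r6, [r7]: r6=M[108]=-8
after SUB r6, r6, #7: r6=(-8)-7=-15
after LDR r6, [r7]: r6=M[108]=-8
after AND r6, r6, #15: r6=(-8)&15=8
after ADD r7, r7, #4: r7=108+4=112
after ADD r2, r2, #1: r2=2+1=3
CMP r2, #3  (cmp 3,3)
BLT top: not taken
after XOR r6, r6, #12: r6=8^12=4
STR r6, [108] → M[108]=4
halt.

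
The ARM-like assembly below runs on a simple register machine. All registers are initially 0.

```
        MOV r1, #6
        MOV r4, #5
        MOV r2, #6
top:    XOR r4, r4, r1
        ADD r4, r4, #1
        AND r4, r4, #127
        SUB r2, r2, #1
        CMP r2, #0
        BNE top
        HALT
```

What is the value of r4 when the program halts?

15

after MOV r1, #6: r1=6
after MOV r4, #5: r4=5
after MOV r2, #6: r2=6
after XOR r4, r4, r1: r4=5^6=3
after ADD r4, r4, #1: r4=3+1=4
after AND r4, r4, #127: r4=4&127=4
after SUB r2, r2, #1: r2=6-1=5
CMP r2, #0  (cmp 5,0)
BNE top: taken
after XOR r4, r4, r1: r4=4^6=2
after ADD r4, r4, #1: r4=2+1=3
after AND r4, r4, #127: r4=3&127=3
after SUB r2, r2, #1: r2=5-1=4
CMP r2, #0  (cmp 4,0)
BNE top: taken
after XOR r4, r4, r1: r4=3^6=5
after ADD r4, r4, #1: r4=5+1=6
after AND r4, r4, #127: r4=6&127=6
after SUB r2, r2, #1: r2=4-1=3
CMP r2, #0  (cmp 3,0)
BNE top: taken
after XOR r4, r4, r1: r4=6^6=0
after ADD r4, r4, #1: r4=0+1=1
after AND r4, r4, #127: r4=1&127=1
after SUB r2, r2, #1: r2=3-1=2
CMP r2, #0  (cmp 2,0)
BNE top: taken
after XOR r4, r4, r1: r4=1^6=7
after ADD r4, r4, #1: r4=7+1=8
after AND r4, r4, #127: r4=8&127=8
after SUB r2, r2, #1: r2=2-1=1
CMP r2, #0  (cmp 1,0)
BNE top: taken
after XOR r4, r4, r1: r4=8^6=14
after ADD r4, r4, #1: r4=14+1=15
after AND r4, r4, #127: r4=15&127=15
after SUB r2, r2, #1: r2=1-1=0
CMP r2, #0  (cmp 0,0)
BNE top: not taken
halt.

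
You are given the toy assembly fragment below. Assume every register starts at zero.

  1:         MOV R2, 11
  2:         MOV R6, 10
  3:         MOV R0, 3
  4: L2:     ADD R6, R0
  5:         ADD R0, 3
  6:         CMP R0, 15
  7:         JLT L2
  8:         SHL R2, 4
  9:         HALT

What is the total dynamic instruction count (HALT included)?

21

R2=11
R6=10
R0=3
R6=10+3=13
R0=3+3=6
CMP R0, 15  (cmp 6,15)
JLT L2: taken
R6=13+6=19
R0=6+3=9
CMP R0, 15  (cmp 9,15)
JLT L2: taken
R6=19+9=28
R0=9+3=12
CMP R0, 15  (cmp 12,15)
JLT L2: taken
R6=28+12=40
R0=12+3=15
CMP R0, 15  (cmp 15,15)
JLT L2: not taken
R2=11<<4=176
halt.
Total executed instructions: 21.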